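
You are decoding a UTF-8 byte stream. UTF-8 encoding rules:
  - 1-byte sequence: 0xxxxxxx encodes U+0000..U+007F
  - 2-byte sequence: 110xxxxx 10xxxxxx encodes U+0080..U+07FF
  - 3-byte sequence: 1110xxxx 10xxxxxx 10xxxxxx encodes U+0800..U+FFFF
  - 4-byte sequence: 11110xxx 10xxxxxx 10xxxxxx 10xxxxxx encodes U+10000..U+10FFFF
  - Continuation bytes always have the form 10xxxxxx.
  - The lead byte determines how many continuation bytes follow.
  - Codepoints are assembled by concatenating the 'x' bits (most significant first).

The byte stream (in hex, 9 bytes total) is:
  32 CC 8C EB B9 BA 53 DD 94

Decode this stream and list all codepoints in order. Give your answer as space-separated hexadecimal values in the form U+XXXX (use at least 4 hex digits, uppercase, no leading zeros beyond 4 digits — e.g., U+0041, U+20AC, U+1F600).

Answer: U+0032 U+030C U+BE7A U+0053 U+0754

Derivation:
Byte[0]=32: 1-byte ASCII. cp=U+0032
Byte[1]=CC: 2-byte lead, need 1 cont bytes. acc=0xC
Byte[2]=8C: continuation. acc=(acc<<6)|0x0C=0x30C
Completed: cp=U+030C (starts at byte 1)
Byte[3]=EB: 3-byte lead, need 2 cont bytes. acc=0xB
Byte[4]=B9: continuation. acc=(acc<<6)|0x39=0x2F9
Byte[5]=BA: continuation. acc=(acc<<6)|0x3A=0xBE7A
Completed: cp=U+BE7A (starts at byte 3)
Byte[6]=53: 1-byte ASCII. cp=U+0053
Byte[7]=DD: 2-byte lead, need 1 cont bytes. acc=0x1D
Byte[8]=94: continuation. acc=(acc<<6)|0x14=0x754
Completed: cp=U+0754 (starts at byte 7)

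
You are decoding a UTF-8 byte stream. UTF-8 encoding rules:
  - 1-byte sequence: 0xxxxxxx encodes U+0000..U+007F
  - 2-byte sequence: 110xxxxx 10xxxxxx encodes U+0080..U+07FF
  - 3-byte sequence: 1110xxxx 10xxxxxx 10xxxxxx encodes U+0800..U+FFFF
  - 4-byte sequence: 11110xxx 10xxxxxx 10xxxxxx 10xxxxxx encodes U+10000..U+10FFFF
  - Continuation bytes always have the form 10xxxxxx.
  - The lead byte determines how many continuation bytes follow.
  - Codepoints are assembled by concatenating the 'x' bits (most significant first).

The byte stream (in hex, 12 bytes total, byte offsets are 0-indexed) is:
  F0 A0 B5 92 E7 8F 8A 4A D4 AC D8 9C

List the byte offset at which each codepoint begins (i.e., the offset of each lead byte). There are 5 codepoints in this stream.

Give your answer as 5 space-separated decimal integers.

Answer: 0 4 7 8 10

Derivation:
Byte[0]=F0: 4-byte lead, need 3 cont bytes. acc=0x0
Byte[1]=A0: continuation. acc=(acc<<6)|0x20=0x20
Byte[2]=B5: continuation. acc=(acc<<6)|0x35=0x835
Byte[3]=92: continuation. acc=(acc<<6)|0x12=0x20D52
Completed: cp=U+20D52 (starts at byte 0)
Byte[4]=E7: 3-byte lead, need 2 cont bytes. acc=0x7
Byte[5]=8F: continuation. acc=(acc<<6)|0x0F=0x1CF
Byte[6]=8A: continuation. acc=(acc<<6)|0x0A=0x73CA
Completed: cp=U+73CA (starts at byte 4)
Byte[7]=4A: 1-byte ASCII. cp=U+004A
Byte[8]=D4: 2-byte lead, need 1 cont bytes. acc=0x14
Byte[9]=AC: continuation. acc=(acc<<6)|0x2C=0x52C
Completed: cp=U+052C (starts at byte 8)
Byte[10]=D8: 2-byte lead, need 1 cont bytes. acc=0x18
Byte[11]=9C: continuation. acc=(acc<<6)|0x1C=0x61C
Completed: cp=U+061C (starts at byte 10)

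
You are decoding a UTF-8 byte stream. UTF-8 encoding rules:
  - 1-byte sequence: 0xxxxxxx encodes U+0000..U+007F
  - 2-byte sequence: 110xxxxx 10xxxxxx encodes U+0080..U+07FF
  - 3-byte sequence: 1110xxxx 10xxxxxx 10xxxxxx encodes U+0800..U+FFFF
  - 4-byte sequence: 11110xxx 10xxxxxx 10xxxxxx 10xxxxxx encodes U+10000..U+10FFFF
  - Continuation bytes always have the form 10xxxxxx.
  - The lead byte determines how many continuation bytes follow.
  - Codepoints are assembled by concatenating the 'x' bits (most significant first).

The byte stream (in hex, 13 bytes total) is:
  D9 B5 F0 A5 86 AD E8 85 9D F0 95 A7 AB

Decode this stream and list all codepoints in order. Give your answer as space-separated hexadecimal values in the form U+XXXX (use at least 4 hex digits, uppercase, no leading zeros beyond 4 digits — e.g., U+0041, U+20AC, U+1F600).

Byte[0]=D9: 2-byte lead, need 1 cont bytes. acc=0x19
Byte[1]=B5: continuation. acc=(acc<<6)|0x35=0x675
Completed: cp=U+0675 (starts at byte 0)
Byte[2]=F0: 4-byte lead, need 3 cont bytes. acc=0x0
Byte[3]=A5: continuation. acc=(acc<<6)|0x25=0x25
Byte[4]=86: continuation. acc=(acc<<6)|0x06=0x946
Byte[5]=AD: continuation. acc=(acc<<6)|0x2D=0x251AD
Completed: cp=U+251AD (starts at byte 2)
Byte[6]=E8: 3-byte lead, need 2 cont bytes. acc=0x8
Byte[7]=85: continuation. acc=(acc<<6)|0x05=0x205
Byte[8]=9D: continuation. acc=(acc<<6)|0x1D=0x815D
Completed: cp=U+815D (starts at byte 6)
Byte[9]=F0: 4-byte lead, need 3 cont bytes. acc=0x0
Byte[10]=95: continuation. acc=(acc<<6)|0x15=0x15
Byte[11]=A7: continuation. acc=(acc<<6)|0x27=0x567
Byte[12]=AB: continuation. acc=(acc<<6)|0x2B=0x159EB
Completed: cp=U+159EB (starts at byte 9)

Answer: U+0675 U+251AD U+815D U+159EB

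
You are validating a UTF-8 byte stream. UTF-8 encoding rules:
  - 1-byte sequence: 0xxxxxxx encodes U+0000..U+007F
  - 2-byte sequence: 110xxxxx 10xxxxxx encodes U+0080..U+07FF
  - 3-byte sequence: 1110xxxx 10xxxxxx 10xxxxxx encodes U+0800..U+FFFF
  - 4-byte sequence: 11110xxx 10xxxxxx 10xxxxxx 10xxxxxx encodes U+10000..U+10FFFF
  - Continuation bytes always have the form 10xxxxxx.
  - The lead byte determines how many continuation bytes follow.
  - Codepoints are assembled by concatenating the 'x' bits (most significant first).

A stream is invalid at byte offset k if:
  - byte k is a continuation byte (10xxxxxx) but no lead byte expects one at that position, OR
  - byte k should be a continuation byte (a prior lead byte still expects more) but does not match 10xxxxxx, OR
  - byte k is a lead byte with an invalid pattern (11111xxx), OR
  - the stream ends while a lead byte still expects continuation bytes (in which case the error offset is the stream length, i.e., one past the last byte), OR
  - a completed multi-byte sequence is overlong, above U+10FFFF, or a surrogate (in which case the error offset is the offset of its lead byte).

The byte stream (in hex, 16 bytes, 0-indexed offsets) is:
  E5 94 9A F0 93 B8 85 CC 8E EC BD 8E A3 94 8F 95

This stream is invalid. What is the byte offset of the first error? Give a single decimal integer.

Byte[0]=E5: 3-byte lead, need 2 cont bytes. acc=0x5
Byte[1]=94: continuation. acc=(acc<<6)|0x14=0x154
Byte[2]=9A: continuation. acc=(acc<<6)|0x1A=0x551A
Completed: cp=U+551A (starts at byte 0)
Byte[3]=F0: 4-byte lead, need 3 cont bytes. acc=0x0
Byte[4]=93: continuation. acc=(acc<<6)|0x13=0x13
Byte[5]=B8: continuation. acc=(acc<<6)|0x38=0x4F8
Byte[6]=85: continuation. acc=(acc<<6)|0x05=0x13E05
Completed: cp=U+13E05 (starts at byte 3)
Byte[7]=CC: 2-byte lead, need 1 cont bytes. acc=0xC
Byte[8]=8E: continuation. acc=(acc<<6)|0x0E=0x30E
Completed: cp=U+030E (starts at byte 7)
Byte[9]=EC: 3-byte lead, need 2 cont bytes. acc=0xC
Byte[10]=BD: continuation. acc=(acc<<6)|0x3D=0x33D
Byte[11]=8E: continuation. acc=(acc<<6)|0x0E=0xCF4E
Completed: cp=U+CF4E (starts at byte 9)
Byte[12]=A3: INVALID lead byte (not 0xxx/110x/1110/11110)

Answer: 12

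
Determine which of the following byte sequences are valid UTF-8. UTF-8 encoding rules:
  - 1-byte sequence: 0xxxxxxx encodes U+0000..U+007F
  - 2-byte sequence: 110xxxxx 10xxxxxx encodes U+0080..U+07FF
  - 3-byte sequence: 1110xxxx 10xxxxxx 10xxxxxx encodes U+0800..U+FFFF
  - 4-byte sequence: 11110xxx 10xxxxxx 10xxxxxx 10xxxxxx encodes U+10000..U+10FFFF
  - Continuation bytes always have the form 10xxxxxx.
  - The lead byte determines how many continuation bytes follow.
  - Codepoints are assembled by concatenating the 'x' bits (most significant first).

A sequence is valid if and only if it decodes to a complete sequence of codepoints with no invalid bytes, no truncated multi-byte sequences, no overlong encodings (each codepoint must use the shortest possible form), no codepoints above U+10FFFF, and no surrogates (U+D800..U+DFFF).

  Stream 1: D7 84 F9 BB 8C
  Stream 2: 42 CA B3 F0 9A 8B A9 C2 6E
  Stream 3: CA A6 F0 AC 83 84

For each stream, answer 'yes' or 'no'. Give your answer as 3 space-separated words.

Stream 1: error at byte offset 2. INVALID
Stream 2: error at byte offset 8. INVALID
Stream 3: decodes cleanly. VALID

Answer: no no yes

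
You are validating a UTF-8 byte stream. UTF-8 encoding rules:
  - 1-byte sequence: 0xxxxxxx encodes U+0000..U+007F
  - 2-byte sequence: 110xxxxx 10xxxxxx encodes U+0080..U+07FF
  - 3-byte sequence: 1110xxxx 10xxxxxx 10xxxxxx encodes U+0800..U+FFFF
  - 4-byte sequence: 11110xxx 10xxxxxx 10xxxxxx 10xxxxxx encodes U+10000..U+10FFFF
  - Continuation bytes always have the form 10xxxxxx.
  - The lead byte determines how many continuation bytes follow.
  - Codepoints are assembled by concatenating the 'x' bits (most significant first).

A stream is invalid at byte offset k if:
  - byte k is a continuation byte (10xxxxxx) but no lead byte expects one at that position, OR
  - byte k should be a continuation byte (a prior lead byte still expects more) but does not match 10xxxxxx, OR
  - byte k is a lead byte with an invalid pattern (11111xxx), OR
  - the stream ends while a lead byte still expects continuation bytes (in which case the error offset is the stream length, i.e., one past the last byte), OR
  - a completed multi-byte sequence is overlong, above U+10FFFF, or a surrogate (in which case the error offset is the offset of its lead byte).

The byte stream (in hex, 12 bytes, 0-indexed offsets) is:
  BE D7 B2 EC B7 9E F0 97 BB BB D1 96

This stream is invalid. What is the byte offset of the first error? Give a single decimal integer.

Byte[0]=BE: INVALID lead byte (not 0xxx/110x/1110/11110)

Answer: 0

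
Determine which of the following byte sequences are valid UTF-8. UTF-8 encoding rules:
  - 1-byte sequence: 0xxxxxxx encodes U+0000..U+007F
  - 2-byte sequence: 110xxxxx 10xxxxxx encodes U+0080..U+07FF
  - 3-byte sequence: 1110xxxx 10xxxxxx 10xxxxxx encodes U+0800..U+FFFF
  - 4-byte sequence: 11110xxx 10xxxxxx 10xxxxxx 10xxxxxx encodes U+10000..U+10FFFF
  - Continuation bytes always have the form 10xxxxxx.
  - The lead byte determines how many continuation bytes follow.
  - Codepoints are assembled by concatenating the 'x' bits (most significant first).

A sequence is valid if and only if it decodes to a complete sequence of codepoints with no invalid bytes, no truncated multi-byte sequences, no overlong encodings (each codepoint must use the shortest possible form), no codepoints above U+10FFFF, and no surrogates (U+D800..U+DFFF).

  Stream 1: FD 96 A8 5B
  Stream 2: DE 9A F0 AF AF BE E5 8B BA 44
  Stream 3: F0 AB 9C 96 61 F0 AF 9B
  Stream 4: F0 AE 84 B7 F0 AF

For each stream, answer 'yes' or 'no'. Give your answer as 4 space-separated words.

Stream 1: error at byte offset 0. INVALID
Stream 2: decodes cleanly. VALID
Stream 3: error at byte offset 8. INVALID
Stream 4: error at byte offset 6. INVALID

Answer: no yes no no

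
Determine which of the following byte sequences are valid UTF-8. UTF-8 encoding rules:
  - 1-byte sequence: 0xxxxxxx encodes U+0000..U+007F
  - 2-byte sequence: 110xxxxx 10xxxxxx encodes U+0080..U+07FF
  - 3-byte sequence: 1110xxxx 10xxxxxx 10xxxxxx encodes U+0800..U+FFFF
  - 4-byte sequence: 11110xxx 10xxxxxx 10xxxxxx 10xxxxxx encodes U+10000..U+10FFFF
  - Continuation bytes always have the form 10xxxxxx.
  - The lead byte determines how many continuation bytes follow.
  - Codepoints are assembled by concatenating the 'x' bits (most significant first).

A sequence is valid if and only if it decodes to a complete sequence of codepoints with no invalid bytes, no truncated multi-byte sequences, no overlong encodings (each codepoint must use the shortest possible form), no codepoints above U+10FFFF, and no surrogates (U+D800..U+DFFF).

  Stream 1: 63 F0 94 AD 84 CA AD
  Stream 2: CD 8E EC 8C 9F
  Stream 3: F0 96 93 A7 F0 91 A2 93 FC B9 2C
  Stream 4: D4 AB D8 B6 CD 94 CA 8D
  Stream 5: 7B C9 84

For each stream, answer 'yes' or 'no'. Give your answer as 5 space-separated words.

Stream 1: decodes cleanly. VALID
Stream 2: decodes cleanly. VALID
Stream 3: error at byte offset 8. INVALID
Stream 4: decodes cleanly. VALID
Stream 5: decodes cleanly. VALID

Answer: yes yes no yes yes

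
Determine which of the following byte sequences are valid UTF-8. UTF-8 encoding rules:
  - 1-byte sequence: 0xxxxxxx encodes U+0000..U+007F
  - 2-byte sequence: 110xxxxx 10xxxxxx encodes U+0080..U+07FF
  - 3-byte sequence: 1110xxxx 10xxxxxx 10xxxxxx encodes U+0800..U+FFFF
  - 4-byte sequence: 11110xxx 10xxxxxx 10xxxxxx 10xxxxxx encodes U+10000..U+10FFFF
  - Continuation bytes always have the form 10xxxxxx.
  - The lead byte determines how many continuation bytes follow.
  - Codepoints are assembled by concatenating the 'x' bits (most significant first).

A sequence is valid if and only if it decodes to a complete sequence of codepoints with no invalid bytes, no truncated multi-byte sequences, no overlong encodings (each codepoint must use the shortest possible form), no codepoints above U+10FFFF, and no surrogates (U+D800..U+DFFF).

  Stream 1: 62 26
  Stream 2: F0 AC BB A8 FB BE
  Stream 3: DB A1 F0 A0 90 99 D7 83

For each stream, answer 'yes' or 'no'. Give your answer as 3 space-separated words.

Stream 1: decodes cleanly. VALID
Stream 2: error at byte offset 4. INVALID
Stream 3: decodes cleanly. VALID

Answer: yes no yes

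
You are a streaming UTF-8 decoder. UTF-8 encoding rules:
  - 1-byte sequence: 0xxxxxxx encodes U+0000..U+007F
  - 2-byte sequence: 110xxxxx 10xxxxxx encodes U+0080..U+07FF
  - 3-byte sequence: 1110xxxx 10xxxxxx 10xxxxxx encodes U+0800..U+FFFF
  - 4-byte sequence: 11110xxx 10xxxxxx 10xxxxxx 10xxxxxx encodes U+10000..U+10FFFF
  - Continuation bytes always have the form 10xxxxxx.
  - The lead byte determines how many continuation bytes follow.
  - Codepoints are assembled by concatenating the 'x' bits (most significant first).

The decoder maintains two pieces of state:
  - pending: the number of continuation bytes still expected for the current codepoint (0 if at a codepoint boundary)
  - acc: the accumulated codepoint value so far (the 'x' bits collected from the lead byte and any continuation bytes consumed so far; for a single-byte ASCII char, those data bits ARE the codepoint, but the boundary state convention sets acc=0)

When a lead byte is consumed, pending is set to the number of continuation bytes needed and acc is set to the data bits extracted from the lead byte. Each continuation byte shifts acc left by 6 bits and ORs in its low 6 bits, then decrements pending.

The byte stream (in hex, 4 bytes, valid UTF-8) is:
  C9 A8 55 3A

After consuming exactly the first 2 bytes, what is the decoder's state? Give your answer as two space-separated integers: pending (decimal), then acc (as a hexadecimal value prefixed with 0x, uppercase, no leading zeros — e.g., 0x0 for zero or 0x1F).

Byte[0]=C9: 2-byte lead. pending=1, acc=0x9
Byte[1]=A8: continuation. acc=(acc<<6)|0x28=0x268, pending=0

Answer: 0 0x268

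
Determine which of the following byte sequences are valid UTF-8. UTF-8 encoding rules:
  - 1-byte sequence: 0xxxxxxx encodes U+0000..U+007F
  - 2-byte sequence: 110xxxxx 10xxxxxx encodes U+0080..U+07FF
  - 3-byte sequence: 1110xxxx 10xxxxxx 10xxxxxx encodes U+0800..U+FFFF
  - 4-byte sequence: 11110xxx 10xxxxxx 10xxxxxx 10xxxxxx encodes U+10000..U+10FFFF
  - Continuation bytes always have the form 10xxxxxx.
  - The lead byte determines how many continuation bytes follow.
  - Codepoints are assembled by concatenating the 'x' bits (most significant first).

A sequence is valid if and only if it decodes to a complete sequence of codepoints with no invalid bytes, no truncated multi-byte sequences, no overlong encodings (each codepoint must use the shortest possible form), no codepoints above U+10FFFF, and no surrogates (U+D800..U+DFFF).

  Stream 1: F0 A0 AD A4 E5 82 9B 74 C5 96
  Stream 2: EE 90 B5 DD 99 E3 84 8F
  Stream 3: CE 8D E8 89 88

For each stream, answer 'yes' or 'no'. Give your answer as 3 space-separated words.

Answer: yes yes yes

Derivation:
Stream 1: decodes cleanly. VALID
Stream 2: decodes cleanly. VALID
Stream 3: decodes cleanly. VALID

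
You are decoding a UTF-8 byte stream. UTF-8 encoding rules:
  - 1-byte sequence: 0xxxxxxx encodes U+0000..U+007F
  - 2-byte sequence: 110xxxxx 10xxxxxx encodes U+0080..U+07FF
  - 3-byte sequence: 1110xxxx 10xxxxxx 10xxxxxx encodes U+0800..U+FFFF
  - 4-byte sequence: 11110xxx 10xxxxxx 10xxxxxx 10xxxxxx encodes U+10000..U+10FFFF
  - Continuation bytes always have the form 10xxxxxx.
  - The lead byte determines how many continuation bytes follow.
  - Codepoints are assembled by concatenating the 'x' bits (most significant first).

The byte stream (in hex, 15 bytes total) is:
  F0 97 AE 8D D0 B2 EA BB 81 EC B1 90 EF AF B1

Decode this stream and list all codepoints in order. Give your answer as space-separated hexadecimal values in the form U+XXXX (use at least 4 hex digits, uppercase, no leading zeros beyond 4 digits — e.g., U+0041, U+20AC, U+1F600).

Byte[0]=F0: 4-byte lead, need 3 cont bytes. acc=0x0
Byte[1]=97: continuation. acc=(acc<<6)|0x17=0x17
Byte[2]=AE: continuation. acc=(acc<<6)|0x2E=0x5EE
Byte[3]=8D: continuation. acc=(acc<<6)|0x0D=0x17B8D
Completed: cp=U+17B8D (starts at byte 0)
Byte[4]=D0: 2-byte lead, need 1 cont bytes. acc=0x10
Byte[5]=B2: continuation. acc=(acc<<6)|0x32=0x432
Completed: cp=U+0432 (starts at byte 4)
Byte[6]=EA: 3-byte lead, need 2 cont bytes. acc=0xA
Byte[7]=BB: continuation. acc=(acc<<6)|0x3B=0x2BB
Byte[8]=81: continuation. acc=(acc<<6)|0x01=0xAEC1
Completed: cp=U+AEC1 (starts at byte 6)
Byte[9]=EC: 3-byte lead, need 2 cont bytes. acc=0xC
Byte[10]=B1: continuation. acc=(acc<<6)|0x31=0x331
Byte[11]=90: continuation. acc=(acc<<6)|0x10=0xCC50
Completed: cp=U+CC50 (starts at byte 9)
Byte[12]=EF: 3-byte lead, need 2 cont bytes. acc=0xF
Byte[13]=AF: continuation. acc=(acc<<6)|0x2F=0x3EF
Byte[14]=B1: continuation. acc=(acc<<6)|0x31=0xFBF1
Completed: cp=U+FBF1 (starts at byte 12)

Answer: U+17B8D U+0432 U+AEC1 U+CC50 U+FBF1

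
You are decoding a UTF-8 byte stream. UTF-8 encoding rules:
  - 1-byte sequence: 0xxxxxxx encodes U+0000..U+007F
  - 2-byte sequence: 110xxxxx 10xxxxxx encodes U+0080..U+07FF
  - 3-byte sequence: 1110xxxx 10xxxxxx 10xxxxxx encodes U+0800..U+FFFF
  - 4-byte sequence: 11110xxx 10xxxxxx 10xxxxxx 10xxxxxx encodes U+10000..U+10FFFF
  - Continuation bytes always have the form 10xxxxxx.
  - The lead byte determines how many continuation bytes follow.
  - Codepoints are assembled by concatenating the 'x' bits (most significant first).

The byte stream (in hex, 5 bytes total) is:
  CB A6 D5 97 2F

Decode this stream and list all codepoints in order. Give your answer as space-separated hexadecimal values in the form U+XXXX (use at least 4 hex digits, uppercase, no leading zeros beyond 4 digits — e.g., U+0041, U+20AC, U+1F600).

Answer: U+02E6 U+0557 U+002F

Derivation:
Byte[0]=CB: 2-byte lead, need 1 cont bytes. acc=0xB
Byte[1]=A6: continuation. acc=(acc<<6)|0x26=0x2E6
Completed: cp=U+02E6 (starts at byte 0)
Byte[2]=D5: 2-byte lead, need 1 cont bytes. acc=0x15
Byte[3]=97: continuation. acc=(acc<<6)|0x17=0x557
Completed: cp=U+0557 (starts at byte 2)
Byte[4]=2F: 1-byte ASCII. cp=U+002F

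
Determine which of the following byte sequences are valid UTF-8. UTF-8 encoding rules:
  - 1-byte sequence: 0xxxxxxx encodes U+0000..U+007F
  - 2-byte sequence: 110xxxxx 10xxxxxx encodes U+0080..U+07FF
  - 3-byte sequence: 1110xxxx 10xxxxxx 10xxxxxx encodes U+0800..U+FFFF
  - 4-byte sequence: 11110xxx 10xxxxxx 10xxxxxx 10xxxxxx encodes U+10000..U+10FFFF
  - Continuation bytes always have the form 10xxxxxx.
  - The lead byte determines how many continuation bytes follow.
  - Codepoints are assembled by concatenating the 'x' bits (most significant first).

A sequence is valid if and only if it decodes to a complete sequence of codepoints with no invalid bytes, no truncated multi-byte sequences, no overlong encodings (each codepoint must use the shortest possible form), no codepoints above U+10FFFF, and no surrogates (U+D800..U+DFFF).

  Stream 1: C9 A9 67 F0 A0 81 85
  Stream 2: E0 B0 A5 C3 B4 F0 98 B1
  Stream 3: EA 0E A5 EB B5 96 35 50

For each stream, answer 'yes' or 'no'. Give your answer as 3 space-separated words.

Stream 1: decodes cleanly. VALID
Stream 2: error at byte offset 8. INVALID
Stream 3: error at byte offset 1. INVALID

Answer: yes no no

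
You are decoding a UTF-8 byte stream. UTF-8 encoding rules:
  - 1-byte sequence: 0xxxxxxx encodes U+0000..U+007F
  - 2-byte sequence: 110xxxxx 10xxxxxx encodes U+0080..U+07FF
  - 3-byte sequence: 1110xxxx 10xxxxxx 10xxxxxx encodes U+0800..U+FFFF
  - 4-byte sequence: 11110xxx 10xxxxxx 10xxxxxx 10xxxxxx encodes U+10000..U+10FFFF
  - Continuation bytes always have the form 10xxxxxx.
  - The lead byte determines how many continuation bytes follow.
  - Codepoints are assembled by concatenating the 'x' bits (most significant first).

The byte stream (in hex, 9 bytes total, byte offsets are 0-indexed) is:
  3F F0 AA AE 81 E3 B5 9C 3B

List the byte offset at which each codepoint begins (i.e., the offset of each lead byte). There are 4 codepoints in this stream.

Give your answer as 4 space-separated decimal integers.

Byte[0]=3F: 1-byte ASCII. cp=U+003F
Byte[1]=F0: 4-byte lead, need 3 cont bytes. acc=0x0
Byte[2]=AA: continuation. acc=(acc<<6)|0x2A=0x2A
Byte[3]=AE: continuation. acc=(acc<<6)|0x2E=0xAAE
Byte[4]=81: continuation. acc=(acc<<6)|0x01=0x2AB81
Completed: cp=U+2AB81 (starts at byte 1)
Byte[5]=E3: 3-byte lead, need 2 cont bytes. acc=0x3
Byte[6]=B5: continuation. acc=(acc<<6)|0x35=0xF5
Byte[7]=9C: continuation. acc=(acc<<6)|0x1C=0x3D5C
Completed: cp=U+3D5C (starts at byte 5)
Byte[8]=3B: 1-byte ASCII. cp=U+003B

Answer: 0 1 5 8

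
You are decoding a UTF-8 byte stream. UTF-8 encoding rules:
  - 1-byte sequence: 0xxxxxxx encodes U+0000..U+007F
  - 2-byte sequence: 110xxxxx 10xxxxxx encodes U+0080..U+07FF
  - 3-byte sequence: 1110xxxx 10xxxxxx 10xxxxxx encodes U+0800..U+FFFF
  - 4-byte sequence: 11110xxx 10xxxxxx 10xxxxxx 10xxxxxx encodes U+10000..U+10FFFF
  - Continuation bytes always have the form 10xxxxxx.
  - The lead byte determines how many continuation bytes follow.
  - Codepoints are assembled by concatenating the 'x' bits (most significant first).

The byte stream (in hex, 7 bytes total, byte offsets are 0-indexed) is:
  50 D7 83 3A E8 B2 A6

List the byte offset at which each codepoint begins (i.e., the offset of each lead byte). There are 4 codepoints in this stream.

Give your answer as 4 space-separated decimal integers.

Answer: 0 1 3 4

Derivation:
Byte[0]=50: 1-byte ASCII. cp=U+0050
Byte[1]=D7: 2-byte lead, need 1 cont bytes. acc=0x17
Byte[2]=83: continuation. acc=(acc<<6)|0x03=0x5C3
Completed: cp=U+05C3 (starts at byte 1)
Byte[3]=3A: 1-byte ASCII. cp=U+003A
Byte[4]=E8: 3-byte lead, need 2 cont bytes. acc=0x8
Byte[5]=B2: continuation. acc=(acc<<6)|0x32=0x232
Byte[6]=A6: continuation. acc=(acc<<6)|0x26=0x8CA6
Completed: cp=U+8CA6 (starts at byte 4)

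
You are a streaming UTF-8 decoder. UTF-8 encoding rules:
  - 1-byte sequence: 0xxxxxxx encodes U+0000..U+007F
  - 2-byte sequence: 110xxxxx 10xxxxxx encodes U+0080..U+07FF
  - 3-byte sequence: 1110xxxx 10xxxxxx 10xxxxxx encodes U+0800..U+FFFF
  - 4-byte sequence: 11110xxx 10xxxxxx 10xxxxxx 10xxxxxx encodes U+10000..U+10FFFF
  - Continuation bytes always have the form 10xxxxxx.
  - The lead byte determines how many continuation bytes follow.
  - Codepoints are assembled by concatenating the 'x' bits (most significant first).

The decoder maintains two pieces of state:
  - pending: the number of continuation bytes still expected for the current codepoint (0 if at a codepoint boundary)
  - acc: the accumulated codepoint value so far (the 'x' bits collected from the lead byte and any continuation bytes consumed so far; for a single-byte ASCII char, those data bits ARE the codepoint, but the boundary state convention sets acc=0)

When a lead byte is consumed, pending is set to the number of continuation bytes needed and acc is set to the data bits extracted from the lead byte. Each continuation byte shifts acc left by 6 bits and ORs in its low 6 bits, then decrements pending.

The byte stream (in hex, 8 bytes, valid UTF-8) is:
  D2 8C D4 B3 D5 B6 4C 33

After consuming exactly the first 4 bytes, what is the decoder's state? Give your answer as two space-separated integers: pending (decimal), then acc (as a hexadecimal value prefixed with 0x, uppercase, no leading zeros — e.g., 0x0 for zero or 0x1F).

Answer: 0 0x533

Derivation:
Byte[0]=D2: 2-byte lead. pending=1, acc=0x12
Byte[1]=8C: continuation. acc=(acc<<6)|0x0C=0x48C, pending=0
Byte[2]=D4: 2-byte lead. pending=1, acc=0x14
Byte[3]=B3: continuation. acc=(acc<<6)|0x33=0x533, pending=0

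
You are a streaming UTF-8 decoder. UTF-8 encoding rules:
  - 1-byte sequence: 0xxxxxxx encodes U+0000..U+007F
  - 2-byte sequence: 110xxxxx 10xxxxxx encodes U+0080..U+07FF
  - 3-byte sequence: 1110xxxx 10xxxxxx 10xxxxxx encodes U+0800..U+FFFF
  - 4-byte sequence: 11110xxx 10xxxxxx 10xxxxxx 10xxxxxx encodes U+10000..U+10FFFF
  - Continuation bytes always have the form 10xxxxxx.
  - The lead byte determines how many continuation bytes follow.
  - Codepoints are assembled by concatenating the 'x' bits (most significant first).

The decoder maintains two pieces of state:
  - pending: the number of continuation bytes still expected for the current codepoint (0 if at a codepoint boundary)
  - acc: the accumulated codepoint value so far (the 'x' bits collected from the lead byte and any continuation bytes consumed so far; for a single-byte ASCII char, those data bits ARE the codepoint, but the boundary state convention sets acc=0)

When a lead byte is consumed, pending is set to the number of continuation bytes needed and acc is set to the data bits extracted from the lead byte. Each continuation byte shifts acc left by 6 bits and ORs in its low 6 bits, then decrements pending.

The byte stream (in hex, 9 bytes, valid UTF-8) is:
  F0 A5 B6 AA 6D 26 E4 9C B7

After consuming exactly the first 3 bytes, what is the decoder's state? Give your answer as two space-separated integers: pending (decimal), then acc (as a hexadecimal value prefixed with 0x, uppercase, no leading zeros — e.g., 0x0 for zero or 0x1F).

Byte[0]=F0: 4-byte lead. pending=3, acc=0x0
Byte[1]=A5: continuation. acc=(acc<<6)|0x25=0x25, pending=2
Byte[2]=B6: continuation. acc=(acc<<6)|0x36=0x976, pending=1

Answer: 1 0x976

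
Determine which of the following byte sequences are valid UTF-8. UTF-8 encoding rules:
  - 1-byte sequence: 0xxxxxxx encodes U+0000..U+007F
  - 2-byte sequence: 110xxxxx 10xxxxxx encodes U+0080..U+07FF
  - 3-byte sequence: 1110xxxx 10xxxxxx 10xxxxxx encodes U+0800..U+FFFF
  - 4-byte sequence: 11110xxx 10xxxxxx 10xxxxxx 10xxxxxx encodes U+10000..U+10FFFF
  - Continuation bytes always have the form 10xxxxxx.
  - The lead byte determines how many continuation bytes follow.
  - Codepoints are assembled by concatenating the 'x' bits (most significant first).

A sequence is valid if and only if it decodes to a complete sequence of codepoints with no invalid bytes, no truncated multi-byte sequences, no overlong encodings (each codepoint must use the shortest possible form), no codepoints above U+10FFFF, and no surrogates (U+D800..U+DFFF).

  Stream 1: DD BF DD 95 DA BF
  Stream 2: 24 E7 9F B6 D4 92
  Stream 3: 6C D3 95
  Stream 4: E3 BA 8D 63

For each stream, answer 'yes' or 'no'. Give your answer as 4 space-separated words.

Stream 1: decodes cleanly. VALID
Stream 2: decodes cleanly. VALID
Stream 3: decodes cleanly. VALID
Stream 4: decodes cleanly. VALID

Answer: yes yes yes yes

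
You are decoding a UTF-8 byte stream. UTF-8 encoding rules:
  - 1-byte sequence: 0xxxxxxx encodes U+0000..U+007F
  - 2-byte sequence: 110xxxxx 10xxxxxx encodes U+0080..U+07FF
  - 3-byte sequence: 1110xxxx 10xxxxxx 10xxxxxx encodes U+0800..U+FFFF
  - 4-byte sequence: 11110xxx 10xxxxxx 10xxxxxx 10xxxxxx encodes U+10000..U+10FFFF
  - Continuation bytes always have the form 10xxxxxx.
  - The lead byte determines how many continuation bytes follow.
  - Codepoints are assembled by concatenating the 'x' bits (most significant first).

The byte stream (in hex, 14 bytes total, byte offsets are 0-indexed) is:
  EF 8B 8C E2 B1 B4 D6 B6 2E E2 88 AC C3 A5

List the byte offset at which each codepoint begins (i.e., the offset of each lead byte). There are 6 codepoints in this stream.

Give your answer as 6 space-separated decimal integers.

Byte[0]=EF: 3-byte lead, need 2 cont bytes. acc=0xF
Byte[1]=8B: continuation. acc=(acc<<6)|0x0B=0x3CB
Byte[2]=8C: continuation. acc=(acc<<6)|0x0C=0xF2CC
Completed: cp=U+F2CC (starts at byte 0)
Byte[3]=E2: 3-byte lead, need 2 cont bytes. acc=0x2
Byte[4]=B1: continuation. acc=(acc<<6)|0x31=0xB1
Byte[5]=B4: continuation. acc=(acc<<6)|0x34=0x2C74
Completed: cp=U+2C74 (starts at byte 3)
Byte[6]=D6: 2-byte lead, need 1 cont bytes. acc=0x16
Byte[7]=B6: continuation. acc=(acc<<6)|0x36=0x5B6
Completed: cp=U+05B6 (starts at byte 6)
Byte[8]=2E: 1-byte ASCII. cp=U+002E
Byte[9]=E2: 3-byte lead, need 2 cont bytes. acc=0x2
Byte[10]=88: continuation. acc=(acc<<6)|0x08=0x88
Byte[11]=AC: continuation. acc=(acc<<6)|0x2C=0x222C
Completed: cp=U+222C (starts at byte 9)
Byte[12]=C3: 2-byte lead, need 1 cont bytes. acc=0x3
Byte[13]=A5: continuation. acc=(acc<<6)|0x25=0xE5
Completed: cp=U+00E5 (starts at byte 12)

Answer: 0 3 6 8 9 12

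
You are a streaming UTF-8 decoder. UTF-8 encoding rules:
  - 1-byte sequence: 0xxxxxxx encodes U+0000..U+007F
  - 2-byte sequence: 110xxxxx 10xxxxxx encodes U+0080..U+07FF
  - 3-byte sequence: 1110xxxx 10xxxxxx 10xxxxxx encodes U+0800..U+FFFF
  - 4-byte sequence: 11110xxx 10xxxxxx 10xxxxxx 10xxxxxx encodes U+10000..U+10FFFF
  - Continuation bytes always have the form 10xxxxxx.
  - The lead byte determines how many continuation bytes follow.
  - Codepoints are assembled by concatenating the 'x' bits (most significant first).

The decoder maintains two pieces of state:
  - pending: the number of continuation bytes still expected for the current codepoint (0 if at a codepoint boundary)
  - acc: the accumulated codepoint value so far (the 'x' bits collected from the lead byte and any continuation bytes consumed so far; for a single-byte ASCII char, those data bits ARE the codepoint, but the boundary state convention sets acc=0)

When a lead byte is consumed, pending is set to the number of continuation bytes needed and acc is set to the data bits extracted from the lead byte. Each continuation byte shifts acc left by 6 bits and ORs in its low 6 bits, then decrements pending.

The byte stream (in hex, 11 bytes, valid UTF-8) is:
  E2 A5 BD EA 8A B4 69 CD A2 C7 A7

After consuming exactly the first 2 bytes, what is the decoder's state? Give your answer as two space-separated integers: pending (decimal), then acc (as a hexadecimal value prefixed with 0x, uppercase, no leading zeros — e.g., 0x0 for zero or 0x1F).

Byte[0]=E2: 3-byte lead. pending=2, acc=0x2
Byte[1]=A5: continuation. acc=(acc<<6)|0x25=0xA5, pending=1

Answer: 1 0xA5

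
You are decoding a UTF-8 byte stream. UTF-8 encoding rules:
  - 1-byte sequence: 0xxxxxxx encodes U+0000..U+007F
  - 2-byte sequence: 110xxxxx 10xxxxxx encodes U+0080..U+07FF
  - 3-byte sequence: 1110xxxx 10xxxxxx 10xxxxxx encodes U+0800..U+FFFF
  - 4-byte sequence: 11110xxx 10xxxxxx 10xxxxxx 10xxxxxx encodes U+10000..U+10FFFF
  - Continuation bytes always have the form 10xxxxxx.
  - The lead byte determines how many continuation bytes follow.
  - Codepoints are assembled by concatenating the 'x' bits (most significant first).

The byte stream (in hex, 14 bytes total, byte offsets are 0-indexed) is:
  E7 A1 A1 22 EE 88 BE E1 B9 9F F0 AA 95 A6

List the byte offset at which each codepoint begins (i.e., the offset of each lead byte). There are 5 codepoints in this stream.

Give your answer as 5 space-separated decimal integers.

Answer: 0 3 4 7 10

Derivation:
Byte[0]=E7: 3-byte lead, need 2 cont bytes. acc=0x7
Byte[1]=A1: continuation. acc=(acc<<6)|0x21=0x1E1
Byte[2]=A1: continuation. acc=(acc<<6)|0x21=0x7861
Completed: cp=U+7861 (starts at byte 0)
Byte[3]=22: 1-byte ASCII. cp=U+0022
Byte[4]=EE: 3-byte lead, need 2 cont bytes. acc=0xE
Byte[5]=88: continuation. acc=(acc<<6)|0x08=0x388
Byte[6]=BE: continuation. acc=(acc<<6)|0x3E=0xE23E
Completed: cp=U+E23E (starts at byte 4)
Byte[7]=E1: 3-byte lead, need 2 cont bytes. acc=0x1
Byte[8]=B9: continuation. acc=(acc<<6)|0x39=0x79
Byte[9]=9F: continuation. acc=(acc<<6)|0x1F=0x1E5F
Completed: cp=U+1E5F (starts at byte 7)
Byte[10]=F0: 4-byte lead, need 3 cont bytes. acc=0x0
Byte[11]=AA: continuation. acc=(acc<<6)|0x2A=0x2A
Byte[12]=95: continuation. acc=(acc<<6)|0x15=0xA95
Byte[13]=A6: continuation. acc=(acc<<6)|0x26=0x2A566
Completed: cp=U+2A566 (starts at byte 10)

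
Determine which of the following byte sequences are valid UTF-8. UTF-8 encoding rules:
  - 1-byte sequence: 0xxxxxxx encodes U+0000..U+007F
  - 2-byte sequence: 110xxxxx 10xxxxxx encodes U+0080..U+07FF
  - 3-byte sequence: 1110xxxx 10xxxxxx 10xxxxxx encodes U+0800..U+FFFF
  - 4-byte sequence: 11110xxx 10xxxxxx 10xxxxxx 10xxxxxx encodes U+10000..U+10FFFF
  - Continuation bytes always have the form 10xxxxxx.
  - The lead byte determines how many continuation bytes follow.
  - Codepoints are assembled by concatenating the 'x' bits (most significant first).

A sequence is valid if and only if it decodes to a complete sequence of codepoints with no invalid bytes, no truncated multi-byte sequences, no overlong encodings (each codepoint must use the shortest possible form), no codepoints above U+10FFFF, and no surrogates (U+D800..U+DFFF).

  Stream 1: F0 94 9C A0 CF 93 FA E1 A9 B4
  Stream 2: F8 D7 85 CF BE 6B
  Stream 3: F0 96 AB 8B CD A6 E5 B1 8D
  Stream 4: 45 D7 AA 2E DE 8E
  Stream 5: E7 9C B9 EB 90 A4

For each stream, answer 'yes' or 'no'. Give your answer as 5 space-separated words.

Answer: no no yes yes yes

Derivation:
Stream 1: error at byte offset 6. INVALID
Stream 2: error at byte offset 0. INVALID
Stream 3: decodes cleanly. VALID
Stream 4: decodes cleanly. VALID
Stream 5: decodes cleanly. VALID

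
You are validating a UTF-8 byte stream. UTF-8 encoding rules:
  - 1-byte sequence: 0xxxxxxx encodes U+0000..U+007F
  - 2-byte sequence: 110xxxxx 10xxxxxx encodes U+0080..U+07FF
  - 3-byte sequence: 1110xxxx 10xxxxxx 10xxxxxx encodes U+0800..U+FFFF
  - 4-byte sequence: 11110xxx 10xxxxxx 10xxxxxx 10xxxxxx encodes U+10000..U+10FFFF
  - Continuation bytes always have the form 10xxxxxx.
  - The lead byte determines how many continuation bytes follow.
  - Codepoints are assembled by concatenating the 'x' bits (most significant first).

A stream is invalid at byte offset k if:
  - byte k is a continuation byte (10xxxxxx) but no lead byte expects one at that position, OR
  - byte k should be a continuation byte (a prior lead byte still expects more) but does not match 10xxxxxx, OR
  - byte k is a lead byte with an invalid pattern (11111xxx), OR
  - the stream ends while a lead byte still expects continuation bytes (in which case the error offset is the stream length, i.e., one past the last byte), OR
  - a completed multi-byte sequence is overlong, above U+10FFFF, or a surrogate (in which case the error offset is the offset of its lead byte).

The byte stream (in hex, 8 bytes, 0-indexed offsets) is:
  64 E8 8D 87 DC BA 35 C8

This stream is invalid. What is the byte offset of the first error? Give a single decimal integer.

Byte[0]=64: 1-byte ASCII. cp=U+0064
Byte[1]=E8: 3-byte lead, need 2 cont bytes. acc=0x8
Byte[2]=8D: continuation. acc=(acc<<6)|0x0D=0x20D
Byte[3]=87: continuation. acc=(acc<<6)|0x07=0x8347
Completed: cp=U+8347 (starts at byte 1)
Byte[4]=DC: 2-byte lead, need 1 cont bytes. acc=0x1C
Byte[5]=BA: continuation. acc=(acc<<6)|0x3A=0x73A
Completed: cp=U+073A (starts at byte 4)
Byte[6]=35: 1-byte ASCII. cp=U+0035
Byte[7]=C8: 2-byte lead, need 1 cont bytes. acc=0x8
Byte[8]: stream ended, expected continuation. INVALID

Answer: 8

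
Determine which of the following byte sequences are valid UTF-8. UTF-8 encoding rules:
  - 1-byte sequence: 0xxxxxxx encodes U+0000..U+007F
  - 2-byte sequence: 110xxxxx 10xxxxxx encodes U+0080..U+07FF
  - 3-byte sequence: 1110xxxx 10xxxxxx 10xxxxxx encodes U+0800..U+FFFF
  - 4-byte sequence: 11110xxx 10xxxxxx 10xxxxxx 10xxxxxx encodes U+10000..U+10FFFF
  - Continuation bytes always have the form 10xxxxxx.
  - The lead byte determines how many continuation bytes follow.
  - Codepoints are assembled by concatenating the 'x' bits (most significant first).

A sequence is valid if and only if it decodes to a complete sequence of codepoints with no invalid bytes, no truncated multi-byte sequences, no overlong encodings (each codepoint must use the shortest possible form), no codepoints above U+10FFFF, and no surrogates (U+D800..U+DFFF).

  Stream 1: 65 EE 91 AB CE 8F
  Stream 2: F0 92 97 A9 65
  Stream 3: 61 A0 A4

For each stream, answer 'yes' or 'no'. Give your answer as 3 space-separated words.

Stream 1: decodes cleanly. VALID
Stream 2: decodes cleanly. VALID
Stream 3: error at byte offset 1. INVALID

Answer: yes yes no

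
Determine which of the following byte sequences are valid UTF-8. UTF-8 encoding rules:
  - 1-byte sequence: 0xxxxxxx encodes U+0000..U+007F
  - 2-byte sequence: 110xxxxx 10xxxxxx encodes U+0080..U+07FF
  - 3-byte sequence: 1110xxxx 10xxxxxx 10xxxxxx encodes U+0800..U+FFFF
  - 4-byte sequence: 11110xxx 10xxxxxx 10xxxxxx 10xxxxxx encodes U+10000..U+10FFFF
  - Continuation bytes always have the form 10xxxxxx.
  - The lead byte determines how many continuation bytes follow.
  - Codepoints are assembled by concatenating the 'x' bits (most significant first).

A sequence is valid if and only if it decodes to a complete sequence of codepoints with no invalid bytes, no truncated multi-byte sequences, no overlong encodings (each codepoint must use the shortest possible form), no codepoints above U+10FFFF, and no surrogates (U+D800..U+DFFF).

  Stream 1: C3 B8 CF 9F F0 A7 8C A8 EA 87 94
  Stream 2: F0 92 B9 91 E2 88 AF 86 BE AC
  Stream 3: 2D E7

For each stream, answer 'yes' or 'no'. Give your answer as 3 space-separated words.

Stream 1: decodes cleanly. VALID
Stream 2: error at byte offset 7. INVALID
Stream 3: error at byte offset 2. INVALID

Answer: yes no no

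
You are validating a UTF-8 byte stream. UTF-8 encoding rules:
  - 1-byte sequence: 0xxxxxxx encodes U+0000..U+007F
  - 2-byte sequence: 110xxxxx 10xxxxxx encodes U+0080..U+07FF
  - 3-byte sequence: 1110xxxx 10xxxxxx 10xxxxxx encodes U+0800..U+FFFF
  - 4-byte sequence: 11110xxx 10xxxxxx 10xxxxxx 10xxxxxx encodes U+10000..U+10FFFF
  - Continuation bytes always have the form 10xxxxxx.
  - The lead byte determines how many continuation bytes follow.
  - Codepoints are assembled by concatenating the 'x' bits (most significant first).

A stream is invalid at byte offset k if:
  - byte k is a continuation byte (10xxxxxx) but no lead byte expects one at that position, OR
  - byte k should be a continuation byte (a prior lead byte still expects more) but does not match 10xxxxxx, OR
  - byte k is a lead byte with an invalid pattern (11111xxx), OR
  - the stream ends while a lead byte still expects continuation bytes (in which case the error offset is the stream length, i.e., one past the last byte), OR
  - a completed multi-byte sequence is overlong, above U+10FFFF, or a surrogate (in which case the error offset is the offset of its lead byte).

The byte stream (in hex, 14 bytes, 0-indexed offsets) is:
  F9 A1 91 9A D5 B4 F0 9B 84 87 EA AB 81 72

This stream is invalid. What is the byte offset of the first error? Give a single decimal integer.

Answer: 0

Derivation:
Byte[0]=F9: INVALID lead byte (not 0xxx/110x/1110/11110)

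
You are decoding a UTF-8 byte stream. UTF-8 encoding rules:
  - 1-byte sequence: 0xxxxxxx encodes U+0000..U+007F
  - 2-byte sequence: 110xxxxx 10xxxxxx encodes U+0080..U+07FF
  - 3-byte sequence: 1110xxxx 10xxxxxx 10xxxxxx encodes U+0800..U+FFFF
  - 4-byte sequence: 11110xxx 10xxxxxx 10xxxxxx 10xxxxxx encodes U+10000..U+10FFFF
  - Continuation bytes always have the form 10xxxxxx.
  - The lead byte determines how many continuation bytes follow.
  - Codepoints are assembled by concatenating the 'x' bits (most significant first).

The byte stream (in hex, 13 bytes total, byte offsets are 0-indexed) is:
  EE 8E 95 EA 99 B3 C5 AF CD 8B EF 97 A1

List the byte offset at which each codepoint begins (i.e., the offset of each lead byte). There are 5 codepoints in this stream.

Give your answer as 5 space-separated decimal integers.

Byte[0]=EE: 3-byte lead, need 2 cont bytes. acc=0xE
Byte[1]=8E: continuation. acc=(acc<<6)|0x0E=0x38E
Byte[2]=95: continuation. acc=(acc<<6)|0x15=0xE395
Completed: cp=U+E395 (starts at byte 0)
Byte[3]=EA: 3-byte lead, need 2 cont bytes. acc=0xA
Byte[4]=99: continuation. acc=(acc<<6)|0x19=0x299
Byte[5]=B3: continuation. acc=(acc<<6)|0x33=0xA673
Completed: cp=U+A673 (starts at byte 3)
Byte[6]=C5: 2-byte lead, need 1 cont bytes. acc=0x5
Byte[7]=AF: continuation. acc=(acc<<6)|0x2F=0x16F
Completed: cp=U+016F (starts at byte 6)
Byte[8]=CD: 2-byte lead, need 1 cont bytes. acc=0xD
Byte[9]=8B: continuation. acc=(acc<<6)|0x0B=0x34B
Completed: cp=U+034B (starts at byte 8)
Byte[10]=EF: 3-byte lead, need 2 cont bytes. acc=0xF
Byte[11]=97: continuation. acc=(acc<<6)|0x17=0x3D7
Byte[12]=A1: continuation. acc=(acc<<6)|0x21=0xF5E1
Completed: cp=U+F5E1 (starts at byte 10)

Answer: 0 3 6 8 10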